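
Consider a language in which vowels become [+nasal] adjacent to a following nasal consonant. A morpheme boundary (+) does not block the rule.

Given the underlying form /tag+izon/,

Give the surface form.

/o/ before nasal /n/ → [õ]

[tag+izõn]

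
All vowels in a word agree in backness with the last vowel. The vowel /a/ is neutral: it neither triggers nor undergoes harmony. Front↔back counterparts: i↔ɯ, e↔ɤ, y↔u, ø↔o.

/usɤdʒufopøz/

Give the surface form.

/u/ harmonizes with /ø/ ([-back]) → [y]
/ɤ/ harmonizes with /ø/ ([-back]) → [e]
/u/ harmonizes with /ø/ ([-back]) → [y]
/o/ harmonizes with /ø/ ([-back]) → [ø]

[ysedʒyføpøz]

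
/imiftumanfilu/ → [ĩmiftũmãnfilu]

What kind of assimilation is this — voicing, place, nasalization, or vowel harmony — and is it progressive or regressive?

nasalization, regressive

/i/→[ĩ] /u/→[ũ] /a/→[ã].
Each target copies a feature from the following segment, so the direction is regressive.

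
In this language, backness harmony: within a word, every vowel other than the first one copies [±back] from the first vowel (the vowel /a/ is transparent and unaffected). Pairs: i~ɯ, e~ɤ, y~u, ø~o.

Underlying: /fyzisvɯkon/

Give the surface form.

/ɯ/ harmonizes with /y/ ([-back]) → [i]
/o/ harmonizes with /y/ ([-back]) → [ø]

[fyzisvikøn]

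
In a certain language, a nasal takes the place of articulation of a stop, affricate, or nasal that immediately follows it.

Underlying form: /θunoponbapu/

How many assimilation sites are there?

/n/ before /b/ (labial) → [m]
1 segment changes.

1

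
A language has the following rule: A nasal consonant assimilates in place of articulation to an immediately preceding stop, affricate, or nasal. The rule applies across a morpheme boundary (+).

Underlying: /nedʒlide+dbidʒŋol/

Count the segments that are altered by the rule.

/ŋ/ after /dʒ/ (palatal) → [ɲ]
1 segment changes.

1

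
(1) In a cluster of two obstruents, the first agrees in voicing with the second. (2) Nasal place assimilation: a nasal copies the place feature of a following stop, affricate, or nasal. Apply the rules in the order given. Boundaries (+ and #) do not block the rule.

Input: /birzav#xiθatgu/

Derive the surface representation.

[birzaf#xiθadgu]

Rule 1: /v/ before /x/ (voiceless) → [f]
Rule 1: /t/ before /g/ (voiced) → [d]
After rule 1: birzaf#xiθadgu
Rule 2: no segment meets the rule's conditions; no change.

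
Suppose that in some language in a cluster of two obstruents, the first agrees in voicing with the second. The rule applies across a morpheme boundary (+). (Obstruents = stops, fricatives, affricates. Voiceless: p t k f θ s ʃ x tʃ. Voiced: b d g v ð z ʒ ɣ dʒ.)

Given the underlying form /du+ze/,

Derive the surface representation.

[du+ze]

no segment meets the rule's conditions; no change.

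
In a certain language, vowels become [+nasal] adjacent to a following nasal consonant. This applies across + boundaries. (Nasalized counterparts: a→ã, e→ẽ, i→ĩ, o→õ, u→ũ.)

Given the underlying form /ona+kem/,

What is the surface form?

/o/ before nasal /n/ → [õ]
/e/ before nasal /m/ → [ẽ]

[õna+kẽm]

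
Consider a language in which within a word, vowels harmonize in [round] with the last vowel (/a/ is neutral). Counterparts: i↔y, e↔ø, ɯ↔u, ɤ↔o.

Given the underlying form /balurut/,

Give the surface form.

[balurut]

no segment meets the rule's conditions; no change.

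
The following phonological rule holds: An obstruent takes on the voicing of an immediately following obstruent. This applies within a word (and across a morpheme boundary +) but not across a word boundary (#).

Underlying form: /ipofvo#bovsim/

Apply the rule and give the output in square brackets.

[ipovvo#bofsim]

/f/ before /v/ (voiced) → [v]
/v/ before /s/ (voiceless) → [f]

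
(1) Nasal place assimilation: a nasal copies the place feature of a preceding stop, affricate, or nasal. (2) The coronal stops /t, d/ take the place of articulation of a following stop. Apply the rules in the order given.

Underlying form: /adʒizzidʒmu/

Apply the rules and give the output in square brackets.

Rule 1: /m/ after /dʒ/ (palatal) → [ɲ]
After rule 1: adʒizzidʒɲu
Rule 2: no segment meets the rule's conditions; no change.

[adʒizzidʒɲu]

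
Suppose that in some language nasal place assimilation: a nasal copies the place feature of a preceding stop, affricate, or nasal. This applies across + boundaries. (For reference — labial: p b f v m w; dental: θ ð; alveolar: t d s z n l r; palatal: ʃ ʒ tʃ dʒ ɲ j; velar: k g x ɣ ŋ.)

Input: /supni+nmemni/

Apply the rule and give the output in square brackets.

[supmi+nnemmi]

/n/ after /p/ (labial) → [m]
/m/ after /n/ (alveolar) → [n]
/n/ after /m/ (labial) → [m]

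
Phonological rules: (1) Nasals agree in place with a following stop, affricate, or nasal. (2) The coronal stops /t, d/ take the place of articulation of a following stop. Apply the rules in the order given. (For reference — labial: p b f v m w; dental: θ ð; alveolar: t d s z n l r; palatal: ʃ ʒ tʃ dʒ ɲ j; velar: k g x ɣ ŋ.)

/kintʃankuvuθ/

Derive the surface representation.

Rule 1: /n/ before /tʃ/ (palatal) → [ɲ]
Rule 1: /n/ before /k/ (velar) → [ŋ]
After rule 1: kiɲtʃaŋkuvuθ
Rule 2: no segment meets the rule's conditions; no change.

[kiɲtʃaŋkuvuθ]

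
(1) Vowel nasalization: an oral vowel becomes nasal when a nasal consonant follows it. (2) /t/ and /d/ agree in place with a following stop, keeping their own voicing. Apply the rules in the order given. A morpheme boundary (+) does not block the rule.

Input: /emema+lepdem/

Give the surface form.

Rule 1: /e/ before nasal /m/ → [ẽ]
Rule 1: /e/ before nasal /m/ → [ẽ]
Rule 1: /e/ before nasal /m/ → [ẽ]
After rule 1: ẽmẽma+lepdẽm
Rule 2: no segment meets the rule's conditions; no change.

[ẽmẽma+lepdẽm]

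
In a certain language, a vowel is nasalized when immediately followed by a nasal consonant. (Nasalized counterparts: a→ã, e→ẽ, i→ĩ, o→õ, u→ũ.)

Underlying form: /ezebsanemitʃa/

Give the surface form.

/a/ before nasal /n/ → [ã]
/e/ before nasal /m/ → [ẽ]

[ezebsãnẽmitʃa]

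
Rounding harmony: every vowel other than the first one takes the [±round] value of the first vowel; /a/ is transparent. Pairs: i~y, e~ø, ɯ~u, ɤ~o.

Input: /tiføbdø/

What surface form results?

[tifebde]

/ø/ harmonizes with /i/ ([-round]) → [e]
/ø/ harmonizes with /i/ ([-round]) → [e]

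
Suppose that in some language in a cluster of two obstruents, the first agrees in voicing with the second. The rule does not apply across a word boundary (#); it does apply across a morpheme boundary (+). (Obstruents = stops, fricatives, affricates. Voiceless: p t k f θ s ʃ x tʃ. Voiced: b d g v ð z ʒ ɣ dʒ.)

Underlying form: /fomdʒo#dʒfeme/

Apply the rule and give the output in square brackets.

[fomdʒo#tʃfeme]

/dʒ/ before /f/ (voiceless) → [tʃ]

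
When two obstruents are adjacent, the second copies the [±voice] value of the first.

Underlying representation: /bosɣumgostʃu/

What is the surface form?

/ɣ/ after /s/ (voiceless) → [x]

[bosxumgostʃu]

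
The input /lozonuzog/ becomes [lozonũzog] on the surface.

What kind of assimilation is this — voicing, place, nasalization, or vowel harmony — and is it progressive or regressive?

nasalization, progressive

/u/→[ũ].
Each target copies a feature from the preceding segment, so the direction is progressive.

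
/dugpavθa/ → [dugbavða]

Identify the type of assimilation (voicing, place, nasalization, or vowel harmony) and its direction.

/p/→[b] /θ/→[ð].
Each target copies a feature from the preceding segment, so the direction is progressive.

voicing assimilation, progressive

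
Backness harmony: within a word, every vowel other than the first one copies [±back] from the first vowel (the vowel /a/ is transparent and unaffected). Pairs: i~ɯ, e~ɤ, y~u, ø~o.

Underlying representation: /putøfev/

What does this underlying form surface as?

/ø/ harmonizes with /u/ ([+back]) → [o]
/e/ harmonizes with /u/ ([+back]) → [ɤ]

[putofɤv]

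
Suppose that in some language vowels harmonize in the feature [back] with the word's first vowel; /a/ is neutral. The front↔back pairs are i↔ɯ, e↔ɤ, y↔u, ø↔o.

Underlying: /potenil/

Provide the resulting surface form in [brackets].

[potɤnɯl]

/e/ harmonizes with /o/ ([+back]) → [ɤ]
/i/ harmonizes with /o/ ([+back]) → [ɯ]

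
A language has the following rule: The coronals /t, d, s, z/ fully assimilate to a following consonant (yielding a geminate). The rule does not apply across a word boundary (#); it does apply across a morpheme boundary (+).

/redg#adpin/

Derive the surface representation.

/d/ before /g/ → [g] (total assimilation)
/d/ before /p/ → [p] (total assimilation)

[regg#appin]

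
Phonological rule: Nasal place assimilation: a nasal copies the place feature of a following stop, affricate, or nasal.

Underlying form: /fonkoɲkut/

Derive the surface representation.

/n/ before /k/ (velar) → [ŋ]
/ɲ/ before /k/ (velar) → [ŋ]

[foŋkoŋkut]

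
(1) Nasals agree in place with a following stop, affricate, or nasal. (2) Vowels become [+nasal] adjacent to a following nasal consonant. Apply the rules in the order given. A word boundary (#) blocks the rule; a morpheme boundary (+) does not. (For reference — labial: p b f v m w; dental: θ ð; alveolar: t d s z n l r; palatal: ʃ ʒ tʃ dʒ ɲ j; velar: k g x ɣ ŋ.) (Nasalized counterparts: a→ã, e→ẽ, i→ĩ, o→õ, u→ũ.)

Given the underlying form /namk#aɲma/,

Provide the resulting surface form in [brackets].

[nãŋk#ãmma]

Rule 1: /m/ before /k/ (velar) → [ŋ]
Rule 1: /ɲ/ before /m/ (labial) → [m]
After rule 1: naŋk#amma
Rule 2: /a/ before nasal /ŋ/ → [ã]
Rule 2: /a/ before nasal /m/ → [ã]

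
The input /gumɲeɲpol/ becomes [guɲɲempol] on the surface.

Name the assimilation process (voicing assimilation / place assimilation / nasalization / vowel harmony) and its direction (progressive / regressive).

place assimilation, regressive

/m/→[ɲ] /ɲ/→[m].
Each target copies a feature from the following segment, so the direction is regressive.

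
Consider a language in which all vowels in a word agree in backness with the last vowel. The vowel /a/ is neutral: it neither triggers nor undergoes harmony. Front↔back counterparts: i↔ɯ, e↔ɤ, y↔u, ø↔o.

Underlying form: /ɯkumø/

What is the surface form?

/ɯ/ harmonizes with /ø/ ([-back]) → [i]
/u/ harmonizes with /ø/ ([-back]) → [y]

[ikymø]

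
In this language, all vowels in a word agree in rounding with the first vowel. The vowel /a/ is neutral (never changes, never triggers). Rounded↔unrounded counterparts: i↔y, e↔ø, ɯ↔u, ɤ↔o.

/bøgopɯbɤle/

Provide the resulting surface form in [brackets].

[bøgopubolø]

/ɯ/ harmonizes with /ø/ ([+round]) → [u]
/ɤ/ harmonizes with /ø/ ([+round]) → [o]
/e/ harmonizes with /ø/ ([+round]) → [ø]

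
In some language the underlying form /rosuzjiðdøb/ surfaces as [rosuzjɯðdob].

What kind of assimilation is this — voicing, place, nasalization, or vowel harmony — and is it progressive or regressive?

/i/→[ɯ] /ø/→[o].
Vowels agree with the first vowel, so the harmony is progressive.

vowel harmony, progressive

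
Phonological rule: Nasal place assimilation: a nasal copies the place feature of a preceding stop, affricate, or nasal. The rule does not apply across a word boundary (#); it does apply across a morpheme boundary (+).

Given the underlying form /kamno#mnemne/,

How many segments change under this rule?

3

/n/ after /m/ (labial) → [m]
/n/ after /m/ (labial) → [m]
/n/ after /m/ (labial) → [m]
3 segments change.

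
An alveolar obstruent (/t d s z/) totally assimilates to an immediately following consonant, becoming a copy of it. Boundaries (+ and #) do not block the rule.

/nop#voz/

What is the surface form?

no segment meets the rule's conditions; no change.

[nop#voz]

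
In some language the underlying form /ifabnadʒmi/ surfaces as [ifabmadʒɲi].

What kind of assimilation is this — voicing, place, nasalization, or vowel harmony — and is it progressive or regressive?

place assimilation, progressive

/n/→[m] /m/→[ɲ].
Each target copies a feature from the preceding segment, so the direction is progressive.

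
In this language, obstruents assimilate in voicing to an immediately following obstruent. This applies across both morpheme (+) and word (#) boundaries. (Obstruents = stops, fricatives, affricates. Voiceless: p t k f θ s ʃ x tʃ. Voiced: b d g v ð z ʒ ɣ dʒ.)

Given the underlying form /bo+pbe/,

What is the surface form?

/p/ before /b/ (voiced) → [b]

[bo+bbe]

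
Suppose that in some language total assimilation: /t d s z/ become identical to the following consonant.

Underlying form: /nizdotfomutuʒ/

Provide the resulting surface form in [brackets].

[niddoffomutuʒ]

/z/ before /d/ → [d] (total assimilation)
/t/ before /f/ → [f] (total assimilation)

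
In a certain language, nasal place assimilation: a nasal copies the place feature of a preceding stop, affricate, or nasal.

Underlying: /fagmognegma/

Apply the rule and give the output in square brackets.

/m/ after /g/ (velar) → [ŋ]
/n/ after /g/ (velar) → [ŋ]
/m/ after /g/ (velar) → [ŋ]

[fagŋogŋegŋa]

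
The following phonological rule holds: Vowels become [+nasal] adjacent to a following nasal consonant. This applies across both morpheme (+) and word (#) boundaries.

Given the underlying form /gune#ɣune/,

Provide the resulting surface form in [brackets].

/u/ before nasal /n/ → [ũ]
/u/ before nasal /n/ → [ũ]

[gũne#ɣũne]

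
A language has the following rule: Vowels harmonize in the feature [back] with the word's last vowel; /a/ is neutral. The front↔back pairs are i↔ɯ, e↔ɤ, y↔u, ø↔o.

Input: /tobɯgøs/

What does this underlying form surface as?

/o/ harmonizes with /ø/ ([-back]) → [ø]
/ɯ/ harmonizes with /ø/ ([-back]) → [i]

[tøbigøs]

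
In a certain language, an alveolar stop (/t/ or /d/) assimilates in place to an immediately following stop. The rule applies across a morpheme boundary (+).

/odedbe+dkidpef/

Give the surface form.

[odebbe+gkibpef]

/d/ before /b/ (labial) → [b]
/d/ before /k/ (velar) → [g]
/d/ before /p/ (labial) → [b]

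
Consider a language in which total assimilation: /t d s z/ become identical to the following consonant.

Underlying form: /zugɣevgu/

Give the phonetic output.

[zugɣevgu]

no segment meets the rule's conditions; no change.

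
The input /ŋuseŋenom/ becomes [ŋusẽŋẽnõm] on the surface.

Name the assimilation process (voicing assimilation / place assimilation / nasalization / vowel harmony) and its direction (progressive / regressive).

/e/→[ẽ] /e/→[ẽ] /o/→[õ].
Each target copies a feature from the following segment, so the direction is regressive.

nasalization, regressive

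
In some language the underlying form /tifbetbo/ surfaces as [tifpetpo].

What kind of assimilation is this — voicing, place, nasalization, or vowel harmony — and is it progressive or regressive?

voicing assimilation, progressive

/b/→[p] /b/→[p].
Each target copies a feature from the preceding segment, so the direction is progressive.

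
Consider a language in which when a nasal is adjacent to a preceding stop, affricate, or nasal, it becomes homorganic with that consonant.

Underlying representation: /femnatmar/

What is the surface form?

[femmatnar]

/n/ after /m/ (labial) → [m]
/m/ after /t/ (alveolar) → [n]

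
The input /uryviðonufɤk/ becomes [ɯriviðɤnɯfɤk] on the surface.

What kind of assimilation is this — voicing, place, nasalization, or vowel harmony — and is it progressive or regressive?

vowel harmony, regressive

/u/→[ɯ] /y/→[i] /o/→[ɤ] /u/→[ɯ].
Vowels agree with the last vowel, so the harmony is regressive.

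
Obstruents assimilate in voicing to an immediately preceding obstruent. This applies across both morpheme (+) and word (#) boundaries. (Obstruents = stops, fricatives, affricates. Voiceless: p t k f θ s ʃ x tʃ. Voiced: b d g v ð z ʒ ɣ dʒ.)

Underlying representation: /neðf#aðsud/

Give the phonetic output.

[neðv#aðzud]

/f/ after /ð/ (voiced) → [v]
/s/ after /ð/ (voiced) → [z]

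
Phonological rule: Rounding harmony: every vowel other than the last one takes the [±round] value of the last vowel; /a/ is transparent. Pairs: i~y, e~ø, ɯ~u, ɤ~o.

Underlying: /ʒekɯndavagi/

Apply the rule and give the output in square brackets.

[ʒekɯndavagi]

no segment meets the rule's conditions; no change.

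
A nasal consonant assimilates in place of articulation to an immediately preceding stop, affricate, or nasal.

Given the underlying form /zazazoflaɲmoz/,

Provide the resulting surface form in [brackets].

[zazazoflaɲɲoz]

/m/ after /ɲ/ (palatal) → [ɲ]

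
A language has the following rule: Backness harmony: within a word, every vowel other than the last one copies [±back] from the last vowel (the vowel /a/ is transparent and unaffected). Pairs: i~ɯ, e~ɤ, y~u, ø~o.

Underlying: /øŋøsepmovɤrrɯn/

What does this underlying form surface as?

/ø/ harmonizes with /ɯ/ ([+back]) → [o]
/ø/ harmonizes with /ɯ/ ([+back]) → [o]
/e/ harmonizes with /ɯ/ ([+back]) → [ɤ]

[oŋosɤpmovɤrrɯn]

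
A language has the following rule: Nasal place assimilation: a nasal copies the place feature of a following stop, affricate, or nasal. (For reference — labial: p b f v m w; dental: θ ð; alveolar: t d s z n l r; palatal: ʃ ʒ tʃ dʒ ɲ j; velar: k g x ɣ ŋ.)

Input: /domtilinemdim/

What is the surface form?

/m/ before /t/ (alveolar) → [n]
/m/ before /d/ (alveolar) → [n]

[dontilinendim]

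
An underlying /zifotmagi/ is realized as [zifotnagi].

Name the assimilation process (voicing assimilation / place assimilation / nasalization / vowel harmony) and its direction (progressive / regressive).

/m/→[n].
Each target copies a feature from the preceding segment, so the direction is progressive.

place assimilation, progressive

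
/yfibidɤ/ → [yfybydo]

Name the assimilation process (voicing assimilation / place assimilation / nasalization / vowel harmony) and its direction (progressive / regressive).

vowel harmony, progressive

/i/→[y] /i/→[y] /ɤ/→[o].
Vowels agree with the first vowel, so the harmony is progressive.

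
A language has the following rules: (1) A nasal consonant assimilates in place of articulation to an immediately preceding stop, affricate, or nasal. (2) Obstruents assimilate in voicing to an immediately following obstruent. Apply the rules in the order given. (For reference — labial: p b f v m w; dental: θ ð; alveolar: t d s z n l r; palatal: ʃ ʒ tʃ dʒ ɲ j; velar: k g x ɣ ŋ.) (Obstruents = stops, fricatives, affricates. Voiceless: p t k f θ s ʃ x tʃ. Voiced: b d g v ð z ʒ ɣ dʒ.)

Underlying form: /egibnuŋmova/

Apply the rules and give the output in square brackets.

Rule 1: /n/ after /b/ (labial) → [m]
Rule 1: /m/ after /ŋ/ (velar) → [ŋ]
After rule 1: egibmuŋŋova
Rule 2: no segment meets the rule's conditions; no change.

[egibmuŋŋova]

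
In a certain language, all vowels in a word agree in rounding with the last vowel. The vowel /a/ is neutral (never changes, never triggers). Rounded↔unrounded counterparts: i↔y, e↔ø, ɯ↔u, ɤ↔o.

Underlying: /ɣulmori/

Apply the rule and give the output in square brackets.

/u/ harmonizes with /i/ ([-round]) → [ɯ]
/o/ harmonizes with /i/ ([-round]) → [ɤ]

[ɣɯlmɤri]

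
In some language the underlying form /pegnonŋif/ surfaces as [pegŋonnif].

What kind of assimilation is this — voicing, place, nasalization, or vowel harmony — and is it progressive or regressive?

/n/→[ŋ] /ŋ/→[n].
Each target copies a feature from the preceding segment, so the direction is progressive.

place assimilation, progressive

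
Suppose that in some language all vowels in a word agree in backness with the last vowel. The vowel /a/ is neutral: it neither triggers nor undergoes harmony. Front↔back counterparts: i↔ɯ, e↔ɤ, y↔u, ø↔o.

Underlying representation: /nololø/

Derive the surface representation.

[nølølø]

/o/ harmonizes with /ø/ ([-back]) → [ø]
/o/ harmonizes with /ø/ ([-back]) → [ø]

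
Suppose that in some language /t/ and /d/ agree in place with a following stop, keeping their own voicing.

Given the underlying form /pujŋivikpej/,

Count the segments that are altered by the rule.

0

No segment meets the rule's conditions.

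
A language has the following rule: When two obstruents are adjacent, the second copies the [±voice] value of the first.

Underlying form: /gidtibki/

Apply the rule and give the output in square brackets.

[giddibgi]

/t/ after /d/ (voiced) → [d]
/k/ after /b/ (voiced) → [g]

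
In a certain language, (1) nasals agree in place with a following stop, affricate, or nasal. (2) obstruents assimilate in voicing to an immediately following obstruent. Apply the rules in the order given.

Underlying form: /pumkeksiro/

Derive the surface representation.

[puŋkeksiro]

Rule 1: /m/ before /k/ (velar) → [ŋ]
After rule 1: puŋkeksiro
Rule 2: no segment meets the rule's conditions; no change.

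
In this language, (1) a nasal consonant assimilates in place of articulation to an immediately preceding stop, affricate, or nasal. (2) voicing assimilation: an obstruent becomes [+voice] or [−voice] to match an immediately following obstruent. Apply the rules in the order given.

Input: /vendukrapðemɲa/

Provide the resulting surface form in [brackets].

[vendukrabðemma]

Rule 1: /ɲ/ after /m/ (labial) → [m]
After rule 1: vendukrapðemma
Rule 2: /p/ before /ð/ (voiced) → [b]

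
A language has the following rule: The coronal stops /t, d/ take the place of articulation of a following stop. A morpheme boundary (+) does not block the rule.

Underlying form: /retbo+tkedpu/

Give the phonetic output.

[repbo+kkebpu]

/t/ before /b/ (labial) → [p]
/t/ before /k/ (velar) → [k]
/d/ before /p/ (labial) → [b]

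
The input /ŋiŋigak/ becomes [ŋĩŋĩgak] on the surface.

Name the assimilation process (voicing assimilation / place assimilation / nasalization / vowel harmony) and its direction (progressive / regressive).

nasalization, progressive

/i/→[ĩ] /i/→[ĩ].
Each target copies a feature from the preceding segment, so the direction is progressive.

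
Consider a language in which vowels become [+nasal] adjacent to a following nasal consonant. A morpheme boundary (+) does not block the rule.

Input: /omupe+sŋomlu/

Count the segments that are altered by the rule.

/o/ before nasal /m/ → [õ]
/o/ before nasal /m/ → [õ]
2 segments change.

2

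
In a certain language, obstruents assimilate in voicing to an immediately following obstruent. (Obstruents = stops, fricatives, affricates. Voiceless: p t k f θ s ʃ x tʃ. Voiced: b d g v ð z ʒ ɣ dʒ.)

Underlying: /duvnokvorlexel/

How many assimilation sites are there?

1

/k/ before /v/ (voiced) → [g]
1 segment changes.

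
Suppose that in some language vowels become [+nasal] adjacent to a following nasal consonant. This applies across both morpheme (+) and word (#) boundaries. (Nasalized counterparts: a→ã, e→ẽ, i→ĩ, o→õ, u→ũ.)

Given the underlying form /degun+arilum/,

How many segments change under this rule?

2

/u/ before nasal /n/ → [ũ]
/u/ before nasal /m/ → [ũ]
2 segments change.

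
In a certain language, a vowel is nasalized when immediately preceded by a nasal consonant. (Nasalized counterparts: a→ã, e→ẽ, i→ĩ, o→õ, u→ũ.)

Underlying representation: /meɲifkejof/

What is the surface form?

/e/ after nasal /m/ → [ẽ]
/i/ after nasal /ɲ/ → [ĩ]

[mẽɲĩfkejof]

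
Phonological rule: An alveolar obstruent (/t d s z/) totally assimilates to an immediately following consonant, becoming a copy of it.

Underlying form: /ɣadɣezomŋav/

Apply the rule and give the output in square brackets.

[ɣaɣɣezomŋav]

/d/ before /ɣ/ → [ɣ] (total assimilation)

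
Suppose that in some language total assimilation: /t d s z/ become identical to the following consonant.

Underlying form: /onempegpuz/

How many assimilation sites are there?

0

No segment meets the rule's conditions.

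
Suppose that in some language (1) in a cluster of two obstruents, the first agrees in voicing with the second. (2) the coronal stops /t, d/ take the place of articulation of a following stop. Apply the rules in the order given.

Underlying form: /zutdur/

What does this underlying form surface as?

[zuddur]

Rule 1: /t/ before /d/ (voiced) → [d]
After rule 1: zuddur
Rule 2: no segment meets the rule's conditions; no change.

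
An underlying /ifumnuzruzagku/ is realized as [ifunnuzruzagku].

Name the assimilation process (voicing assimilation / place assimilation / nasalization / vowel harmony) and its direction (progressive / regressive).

/m/→[n].
Each target copies a feature from the following segment, so the direction is regressive.

place assimilation, regressive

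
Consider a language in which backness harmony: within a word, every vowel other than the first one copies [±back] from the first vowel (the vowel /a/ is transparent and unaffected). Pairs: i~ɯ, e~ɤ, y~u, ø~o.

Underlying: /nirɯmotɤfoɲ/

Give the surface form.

/ɯ/ harmonizes with /i/ ([-back]) → [i]
/o/ harmonizes with /i/ ([-back]) → [ø]
/ɤ/ harmonizes with /i/ ([-back]) → [e]
/o/ harmonizes with /i/ ([-back]) → [ø]

[nirimøteføɲ]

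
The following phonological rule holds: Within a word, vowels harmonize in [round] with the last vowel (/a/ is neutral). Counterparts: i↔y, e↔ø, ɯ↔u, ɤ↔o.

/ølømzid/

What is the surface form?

/ø/ harmonizes with /i/ ([-round]) → [e]
/ø/ harmonizes with /i/ ([-round]) → [e]

[elemzid]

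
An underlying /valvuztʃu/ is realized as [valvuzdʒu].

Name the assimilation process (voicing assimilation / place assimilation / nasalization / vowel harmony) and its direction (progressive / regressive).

voicing assimilation, progressive

/tʃ/→[dʒ].
Each target copies a feature from the preceding segment, so the direction is progressive.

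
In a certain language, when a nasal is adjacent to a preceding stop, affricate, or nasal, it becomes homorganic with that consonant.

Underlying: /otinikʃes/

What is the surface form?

no segment meets the rule's conditions; no change.

[otinikʃes]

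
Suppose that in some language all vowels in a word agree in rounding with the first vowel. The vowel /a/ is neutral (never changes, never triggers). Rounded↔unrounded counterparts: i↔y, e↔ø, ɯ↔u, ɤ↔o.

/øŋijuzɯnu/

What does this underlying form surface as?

[øŋyjuzunu]

/i/ harmonizes with /ø/ ([+round]) → [y]
/ɯ/ harmonizes with /ø/ ([+round]) → [u]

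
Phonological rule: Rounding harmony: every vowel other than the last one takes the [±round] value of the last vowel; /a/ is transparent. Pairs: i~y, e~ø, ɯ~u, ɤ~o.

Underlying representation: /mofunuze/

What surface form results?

[mɤfɯnɯze]

/o/ harmonizes with /e/ ([-round]) → [ɤ]
/u/ harmonizes with /e/ ([-round]) → [ɯ]
/u/ harmonizes with /e/ ([-round]) → [ɯ]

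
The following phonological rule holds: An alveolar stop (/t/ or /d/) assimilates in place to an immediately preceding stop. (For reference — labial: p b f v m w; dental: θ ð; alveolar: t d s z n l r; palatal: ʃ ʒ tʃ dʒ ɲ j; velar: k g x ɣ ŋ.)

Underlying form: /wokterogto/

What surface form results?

/t/ after /k/ (velar) → [k]
/t/ after /g/ (velar) → [k]

[wokkerogko]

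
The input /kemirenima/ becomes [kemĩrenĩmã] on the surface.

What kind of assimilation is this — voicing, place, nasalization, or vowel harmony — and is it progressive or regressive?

/i/→[ĩ] /i/→[ĩ] /a/→[ã].
Each target copies a feature from the preceding segment, so the direction is progressive.

nasalization, progressive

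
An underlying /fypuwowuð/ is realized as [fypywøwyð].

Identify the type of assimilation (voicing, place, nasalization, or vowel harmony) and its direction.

/u/→[y] /o/→[ø] /u/→[y].
Vowels agree with the first vowel, so the harmony is progressive.

vowel harmony, progressive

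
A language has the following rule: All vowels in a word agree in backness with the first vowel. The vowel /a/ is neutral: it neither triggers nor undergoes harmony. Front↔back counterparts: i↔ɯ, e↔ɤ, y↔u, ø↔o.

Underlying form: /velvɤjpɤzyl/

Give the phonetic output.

[velvejpezyl]

/ɤ/ harmonizes with /e/ ([-back]) → [e]
/ɤ/ harmonizes with /e/ ([-back]) → [e]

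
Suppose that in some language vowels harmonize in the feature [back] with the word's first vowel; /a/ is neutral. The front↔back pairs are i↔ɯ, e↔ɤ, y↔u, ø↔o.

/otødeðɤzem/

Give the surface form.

[otodɤðɤzɤm]

/ø/ harmonizes with /o/ ([+back]) → [o]
/e/ harmonizes with /o/ ([+back]) → [ɤ]
/e/ harmonizes with /o/ ([+back]) → [ɤ]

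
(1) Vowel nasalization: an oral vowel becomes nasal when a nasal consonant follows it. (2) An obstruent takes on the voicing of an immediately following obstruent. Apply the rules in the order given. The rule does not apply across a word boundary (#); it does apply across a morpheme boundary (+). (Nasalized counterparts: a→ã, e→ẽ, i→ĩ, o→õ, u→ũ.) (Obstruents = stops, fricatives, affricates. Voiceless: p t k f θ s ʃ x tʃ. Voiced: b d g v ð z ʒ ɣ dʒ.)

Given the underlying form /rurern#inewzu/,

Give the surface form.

Rule 1: /i/ before nasal /n/ → [ĩ]
After rule 1: rurern#ĩnewzu
Rule 2: no segment meets the rule's conditions; no change.

[rurern#ĩnewzu]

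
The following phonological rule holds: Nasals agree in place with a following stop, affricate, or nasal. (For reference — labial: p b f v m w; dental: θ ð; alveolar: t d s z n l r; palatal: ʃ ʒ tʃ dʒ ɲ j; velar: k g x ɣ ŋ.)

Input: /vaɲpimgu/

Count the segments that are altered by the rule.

2

/ɲ/ before /p/ (labial) → [m]
/m/ before /g/ (velar) → [ŋ]
2 segments change.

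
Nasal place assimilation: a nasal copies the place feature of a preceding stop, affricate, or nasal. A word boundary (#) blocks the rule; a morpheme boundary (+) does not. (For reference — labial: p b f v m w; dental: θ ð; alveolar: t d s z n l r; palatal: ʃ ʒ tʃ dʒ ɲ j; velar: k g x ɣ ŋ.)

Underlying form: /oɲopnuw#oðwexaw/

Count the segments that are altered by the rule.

1

/n/ after /p/ (labial) → [m]
1 segment changes.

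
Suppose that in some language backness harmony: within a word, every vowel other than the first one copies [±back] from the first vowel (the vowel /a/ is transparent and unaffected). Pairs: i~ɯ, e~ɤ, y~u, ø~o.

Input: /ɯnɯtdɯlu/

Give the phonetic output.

[ɯnɯtdɯlu]

no segment meets the rule's conditions; no change.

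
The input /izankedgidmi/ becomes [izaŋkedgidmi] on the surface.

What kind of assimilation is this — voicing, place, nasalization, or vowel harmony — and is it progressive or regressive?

place assimilation, regressive

/n/→[ŋ].
Each target copies a feature from the following segment, so the direction is regressive.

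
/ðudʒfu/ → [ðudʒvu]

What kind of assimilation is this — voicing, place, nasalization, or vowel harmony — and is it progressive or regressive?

/f/→[v].
Each target copies a feature from the preceding segment, so the direction is progressive.

voicing assimilation, progressive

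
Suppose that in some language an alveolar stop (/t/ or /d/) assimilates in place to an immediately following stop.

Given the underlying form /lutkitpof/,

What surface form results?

/t/ before /k/ (velar) → [k]
/t/ before /p/ (labial) → [p]

[lukkippof]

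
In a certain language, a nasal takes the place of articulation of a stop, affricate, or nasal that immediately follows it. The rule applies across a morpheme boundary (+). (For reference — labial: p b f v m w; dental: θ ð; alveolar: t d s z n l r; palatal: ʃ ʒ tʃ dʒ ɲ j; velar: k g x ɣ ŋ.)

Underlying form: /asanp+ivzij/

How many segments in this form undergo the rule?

1

/n/ before /p/ (labial) → [m]
1 segment changes.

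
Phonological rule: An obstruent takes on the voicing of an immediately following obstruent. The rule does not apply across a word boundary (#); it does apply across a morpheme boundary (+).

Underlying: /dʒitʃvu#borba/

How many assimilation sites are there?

/tʃ/ before /v/ (voiced) → [dʒ]
1 segment changes.

1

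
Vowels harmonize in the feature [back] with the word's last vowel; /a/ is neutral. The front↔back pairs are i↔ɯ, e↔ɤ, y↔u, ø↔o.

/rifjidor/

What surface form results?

/i/ harmonizes with /o/ ([+back]) → [ɯ]
/i/ harmonizes with /o/ ([+back]) → [ɯ]

[rɯfjɯdor]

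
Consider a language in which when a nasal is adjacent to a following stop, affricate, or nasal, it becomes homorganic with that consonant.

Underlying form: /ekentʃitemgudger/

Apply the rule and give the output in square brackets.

[ekeɲtʃiteŋgudger]

/n/ before /tʃ/ (palatal) → [ɲ]
/m/ before /g/ (velar) → [ŋ]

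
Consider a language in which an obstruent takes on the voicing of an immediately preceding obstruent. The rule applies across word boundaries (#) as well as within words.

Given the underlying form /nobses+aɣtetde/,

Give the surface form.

/s/ after /b/ (voiced) → [z]
/t/ after /ɣ/ (voiced) → [d]
/d/ after /t/ (voiceless) → [t]

[nobzes+aɣdette]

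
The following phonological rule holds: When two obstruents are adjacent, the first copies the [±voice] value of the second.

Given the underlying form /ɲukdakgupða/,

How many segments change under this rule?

3

/k/ before /d/ (voiced) → [g]
/k/ before /g/ (voiced) → [g]
/p/ before /ð/ (voiced) → [b]
3 segments change.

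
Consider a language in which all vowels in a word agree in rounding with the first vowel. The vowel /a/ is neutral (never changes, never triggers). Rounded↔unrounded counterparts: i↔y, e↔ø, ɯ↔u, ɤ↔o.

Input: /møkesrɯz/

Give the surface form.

/e/ harmonizes with /ø/ ([+round]) → [ø]
/ɯ/ harmonizes with /ø/ ([+round]) → [u]

[møkøsruz]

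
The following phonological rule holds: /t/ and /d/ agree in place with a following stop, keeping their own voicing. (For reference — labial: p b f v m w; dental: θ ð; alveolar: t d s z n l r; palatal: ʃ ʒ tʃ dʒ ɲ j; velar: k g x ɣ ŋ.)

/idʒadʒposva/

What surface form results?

[idʒadʒposva]

no segment meets the rule's conditions; no change.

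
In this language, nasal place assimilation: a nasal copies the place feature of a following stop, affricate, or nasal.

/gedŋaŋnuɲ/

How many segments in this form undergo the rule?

/ŋ/ before /n/ (alveolar) → [n]
1 segment changes.

1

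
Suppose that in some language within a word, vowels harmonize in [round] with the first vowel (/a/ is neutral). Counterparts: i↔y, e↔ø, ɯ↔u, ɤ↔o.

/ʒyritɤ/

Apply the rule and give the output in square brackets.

[ʒyryto]

/i/ harmonizes with /y/ ([+round]) → [y]
/ɤ/ harmonizes with /y/ ([+round]) → [o]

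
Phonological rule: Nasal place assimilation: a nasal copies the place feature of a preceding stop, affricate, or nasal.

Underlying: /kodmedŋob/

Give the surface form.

[kodnednob]

/m/ after /d/ (alveolar) → [n]
/ŋ/ after /d/ (alveolar) → [n]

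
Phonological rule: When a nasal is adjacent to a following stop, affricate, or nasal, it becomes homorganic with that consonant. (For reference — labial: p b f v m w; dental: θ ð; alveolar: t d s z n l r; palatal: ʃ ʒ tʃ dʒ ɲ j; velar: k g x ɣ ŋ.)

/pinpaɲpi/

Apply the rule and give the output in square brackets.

/n/ before /p/ (labial) → [m]
/ɲ/ before /p/ (labial) → [m]

[pimpampi]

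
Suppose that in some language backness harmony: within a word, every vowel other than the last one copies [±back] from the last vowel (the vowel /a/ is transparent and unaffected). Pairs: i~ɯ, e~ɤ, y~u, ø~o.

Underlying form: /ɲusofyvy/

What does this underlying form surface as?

[ɲysøfyvy]

/u/ harmonizes with /y/ ([-back]) → [y]
/o/ harmonizes with /y/ ([-back]) → [ø]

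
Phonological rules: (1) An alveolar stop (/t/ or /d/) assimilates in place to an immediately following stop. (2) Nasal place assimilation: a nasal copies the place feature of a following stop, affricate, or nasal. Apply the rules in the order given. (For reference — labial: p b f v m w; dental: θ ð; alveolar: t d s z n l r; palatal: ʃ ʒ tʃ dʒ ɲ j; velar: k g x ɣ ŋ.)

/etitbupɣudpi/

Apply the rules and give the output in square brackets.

Rule 1: /t/ before /b/ (labial) → [p]
Rule 1: /d/ before /p/ (labial) → [b]
After rule 1: etipbupɣubpi
Rule 2: no segment meets the rule's conditions; no change.

[etipbupɣubpi]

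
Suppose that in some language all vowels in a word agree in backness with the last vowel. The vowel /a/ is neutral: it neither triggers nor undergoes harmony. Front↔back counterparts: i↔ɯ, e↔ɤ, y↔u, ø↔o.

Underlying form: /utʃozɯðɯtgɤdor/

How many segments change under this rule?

No segment meets the rule's conditions.

0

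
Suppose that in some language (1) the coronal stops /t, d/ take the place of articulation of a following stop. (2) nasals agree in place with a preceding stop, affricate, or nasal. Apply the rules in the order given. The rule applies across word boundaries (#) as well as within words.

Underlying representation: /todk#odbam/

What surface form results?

[togk#obbam]

Rule 1: /d/ before /k/ (velar) → [g]
Rule 1: /d/ before /b/ (labial) → [b]
After rule 1: togk#obbam
Rule 2: no segment meets the rule's conditions; no change.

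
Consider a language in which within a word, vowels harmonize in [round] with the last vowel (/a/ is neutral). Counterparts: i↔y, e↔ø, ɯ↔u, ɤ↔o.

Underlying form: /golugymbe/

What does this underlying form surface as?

/o/ harmonizes with /e/ ([-round]) → [ɤ]
/u/ harmonizes with /e/ ([-round]) → [ɯ]
/y/ harmonizes with /e/ ([-round]) → [i]

[gɤlɯgimbe]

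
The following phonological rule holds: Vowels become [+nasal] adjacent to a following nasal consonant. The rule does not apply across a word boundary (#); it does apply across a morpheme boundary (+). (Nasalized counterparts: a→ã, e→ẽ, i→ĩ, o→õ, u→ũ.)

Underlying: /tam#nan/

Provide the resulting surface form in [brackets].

/a/ before nasal /m/ → [ã]
/a/ before nasal /n/ → [ã]

[tãm#nãn]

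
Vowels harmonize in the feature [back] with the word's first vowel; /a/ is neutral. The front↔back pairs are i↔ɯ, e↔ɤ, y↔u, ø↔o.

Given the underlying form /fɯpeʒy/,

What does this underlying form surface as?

/e/ harmonizes with /ɯ/ ([+back]) → [ɤ]
/y/ harmonizes with /ɯ/ ([+back]) → [u]

[fɯpɤʒu]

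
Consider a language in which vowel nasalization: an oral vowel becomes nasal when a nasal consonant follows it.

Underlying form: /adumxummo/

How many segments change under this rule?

2

/u/ before nasal /m/ → [ũ]
/u/ before nasal /m/ → [ũ]
2 segments change.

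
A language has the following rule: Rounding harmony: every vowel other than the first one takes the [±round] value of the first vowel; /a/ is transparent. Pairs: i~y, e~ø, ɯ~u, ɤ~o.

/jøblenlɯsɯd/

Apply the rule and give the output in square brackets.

/e/ harmonizes with /ø/ ([+round]) → [ø]
/ɯ/ harmonizes with /ø/ ([+round]) → [u]
/ɯ/ harmonizes with /ø/ ([+round]) → [u]

[jøblønlusud]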